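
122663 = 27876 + 94787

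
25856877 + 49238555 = 75095432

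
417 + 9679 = 10096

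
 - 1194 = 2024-3218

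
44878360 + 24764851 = 69643211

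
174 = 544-370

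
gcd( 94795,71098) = 1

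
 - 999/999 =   -  1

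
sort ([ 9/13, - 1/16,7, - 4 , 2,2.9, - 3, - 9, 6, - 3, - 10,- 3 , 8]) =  [ - 10, - 9, - 4,-3,-3,-3,  -  1/16, 9/13,2,2.9, 6,7, 8 ]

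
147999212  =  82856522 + 65142690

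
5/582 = 5/582= 0.01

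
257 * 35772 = 9193404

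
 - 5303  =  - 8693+3390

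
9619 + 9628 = 19247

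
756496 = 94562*8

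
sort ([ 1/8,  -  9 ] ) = [ - 9, 1/8 ]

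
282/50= 141/25 = 5.64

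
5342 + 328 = 5670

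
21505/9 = 2389 + 4/9   =  2389.44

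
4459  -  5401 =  - 942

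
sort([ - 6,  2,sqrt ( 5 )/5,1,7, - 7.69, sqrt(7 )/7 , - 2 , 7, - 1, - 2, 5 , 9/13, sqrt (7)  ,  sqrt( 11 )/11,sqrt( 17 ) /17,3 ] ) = [ - 7.69, - 6, - 2, - 2, - 1, sqrt(17 )/17,sqrt(11 ) /11,sqrt( 7 ) /7,sqrt(5 )/5, 9/13,1, 2,sqrt (7),  3,5,7,7]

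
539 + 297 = 836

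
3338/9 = 3338/9 = 370.89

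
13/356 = 13/356 = 0.04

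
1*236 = 236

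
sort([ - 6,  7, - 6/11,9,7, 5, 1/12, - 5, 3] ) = [ - 6, - 5, - 6/11,1/12,3 , 5, 7,7, 9] 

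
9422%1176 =14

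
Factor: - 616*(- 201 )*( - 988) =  - 122330208= - 2^5*3^1*7^1*11^1 * 13^1*19^1*67^1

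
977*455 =444535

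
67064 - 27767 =39297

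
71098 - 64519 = 6579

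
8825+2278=11103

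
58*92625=5372250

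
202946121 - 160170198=42775923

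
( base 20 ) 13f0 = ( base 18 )1b5e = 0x251C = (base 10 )9500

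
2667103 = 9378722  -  6711619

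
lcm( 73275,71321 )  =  5349075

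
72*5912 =425664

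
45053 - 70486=  -  25433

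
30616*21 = 642936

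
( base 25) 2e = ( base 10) 64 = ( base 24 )2g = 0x40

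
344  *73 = 25112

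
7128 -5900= 1228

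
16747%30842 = 16747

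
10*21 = 210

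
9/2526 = 3/842 = 0.00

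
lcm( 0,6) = 0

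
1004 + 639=1643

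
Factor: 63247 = 63247^1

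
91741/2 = 45870 +1/2  =  45870.50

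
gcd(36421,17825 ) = 1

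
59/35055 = 59/35055 = 0.00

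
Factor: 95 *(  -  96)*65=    - 2^5*3^1*5^2 * 13^1*19^1 = - 592800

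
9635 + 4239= 13874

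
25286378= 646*39143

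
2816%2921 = 2816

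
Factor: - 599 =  - 599^1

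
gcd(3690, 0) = 3690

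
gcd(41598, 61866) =18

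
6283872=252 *24936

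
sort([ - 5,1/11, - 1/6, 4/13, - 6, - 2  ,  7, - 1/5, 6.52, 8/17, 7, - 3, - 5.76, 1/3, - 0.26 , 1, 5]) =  [- 6, - 5.76, - 5, - 3, - 2, -0.26, - 1/5,-1/6, 1/11, 4/13,1/3, 8/17, 1, 5, 6.52,7, 7] 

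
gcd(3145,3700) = 185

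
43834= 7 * 6262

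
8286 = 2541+5745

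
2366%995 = 376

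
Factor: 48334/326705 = 2^1*5^( - 1)*11^1 * 13^3*19^ ( - 2)*181^( - 1)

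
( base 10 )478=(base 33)EG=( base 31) fd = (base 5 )3403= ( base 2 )111011110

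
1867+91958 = 93825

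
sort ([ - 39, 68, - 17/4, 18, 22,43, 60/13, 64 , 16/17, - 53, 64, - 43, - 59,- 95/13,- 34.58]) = [ - 59, - 53,-43,- 39, - 34.58,-95/13, - 17/4, 16/17, 60/13 , 18, 22,43,64, 64, 68]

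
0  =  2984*0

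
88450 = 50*1769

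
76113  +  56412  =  132525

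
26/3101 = 26/3101 = 0.01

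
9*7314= 65826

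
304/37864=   38/4733  =  0.01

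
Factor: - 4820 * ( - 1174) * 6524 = 2^5  *5^1*7^1*233^1*241^1 * 587^1= 36917228320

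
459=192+267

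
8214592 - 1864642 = 6349950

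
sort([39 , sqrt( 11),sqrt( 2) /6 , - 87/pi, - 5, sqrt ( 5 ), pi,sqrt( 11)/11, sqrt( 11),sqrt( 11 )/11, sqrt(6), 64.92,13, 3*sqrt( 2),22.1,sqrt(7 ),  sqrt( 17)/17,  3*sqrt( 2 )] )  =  [ - 87/pi, - 5 , sqrt(2)/6,sqrt( 17) /17,sqrt( 11)/11, sqrt(11)/11,sqrt (5),  sqrt( 6),sqrt( 7),  pi,sqrt (11), sqrt( 11),3*sqrt( 2)  ,  3*sqrt( 2),13,22.1,39 , 64.92]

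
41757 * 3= 125271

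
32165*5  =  160825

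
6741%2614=1513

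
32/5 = 32/5 = 6.40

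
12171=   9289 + 2882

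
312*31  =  9672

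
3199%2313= 886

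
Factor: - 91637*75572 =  - 2^2*7^2* 13^1*19^1*53^1*2699^1= - 6925191364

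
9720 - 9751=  - 31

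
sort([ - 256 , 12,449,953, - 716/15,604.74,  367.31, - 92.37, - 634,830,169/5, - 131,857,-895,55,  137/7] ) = [ - 895, - 634, - 256, - 131, - 92.37, - 716/15,12 , 137/7,169/5,  55, 367.31,449,604.74 , 830, 857, 953] 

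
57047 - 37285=19762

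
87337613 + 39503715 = 126841328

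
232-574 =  - 342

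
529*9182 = 4857278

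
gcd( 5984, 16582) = 2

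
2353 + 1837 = 4190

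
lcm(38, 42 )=798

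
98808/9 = 32936/3  =  10978.67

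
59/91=59/91 = 0.65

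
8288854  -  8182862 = 105992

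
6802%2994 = 814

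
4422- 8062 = -3640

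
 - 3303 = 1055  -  4358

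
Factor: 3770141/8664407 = 221773/509671 = 31^ (-1)*41^(- 1 )*401^( -1)*221773^1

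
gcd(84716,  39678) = 2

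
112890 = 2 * 56445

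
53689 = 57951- 4262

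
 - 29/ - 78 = 29/78 = 0.37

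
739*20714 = 15307646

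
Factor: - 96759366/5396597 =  -2^1*3^1*11^1* 37^1*389^(  -  1 )*13873^(-1)*39623^1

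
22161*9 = 199449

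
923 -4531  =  -3608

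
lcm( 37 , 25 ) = 925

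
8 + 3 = 11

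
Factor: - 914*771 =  - 2^1*3^1*257^1*457^1 = - 704694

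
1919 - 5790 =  - 3871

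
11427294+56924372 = 68351666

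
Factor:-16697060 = -2^2*5^1*17^1*49109^1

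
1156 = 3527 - 2371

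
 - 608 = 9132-9740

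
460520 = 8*57565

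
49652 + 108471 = 158123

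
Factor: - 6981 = - 3^1  *13^1*179^1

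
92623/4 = 23155 + 3/4 = 23155.75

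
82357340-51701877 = 30655463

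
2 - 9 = -7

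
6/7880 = 3/3940= 0.00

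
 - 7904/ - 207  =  38 + 38/207 = 38.18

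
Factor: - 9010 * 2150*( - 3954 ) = 2^3*3^1*5^3 * 17^1*43^1 *53^1 * 659^1 =76594911000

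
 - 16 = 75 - 91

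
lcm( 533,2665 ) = 2665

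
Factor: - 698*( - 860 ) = 600280 = 2^3* 5^1*43^1 * 349^1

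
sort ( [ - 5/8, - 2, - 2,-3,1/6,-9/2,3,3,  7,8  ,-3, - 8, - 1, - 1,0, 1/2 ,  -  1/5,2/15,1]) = [ - 8, - 9/2,-3 ,- 3, - 2,- 2, - 1, - 1, - 5/8, - 1/5,0,2/15, 1/6 , 1/2,1,3,3,7,8]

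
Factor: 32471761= 7^2 * 662689^1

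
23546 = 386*61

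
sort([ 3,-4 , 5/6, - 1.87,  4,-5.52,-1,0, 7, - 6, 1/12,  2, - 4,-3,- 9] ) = [-9, - 6,- 5.52,-4, - 4 , - 3 , - 1.87, - 1, 0, 1/12 , 5/6,2,  3,  4,  7] 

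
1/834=1/834 = 0.00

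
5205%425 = 105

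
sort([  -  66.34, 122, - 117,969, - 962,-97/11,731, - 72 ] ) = [ - 962, - 117, - 72,  -  66.34, - 97/11,122,731,969] 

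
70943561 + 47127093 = 118070654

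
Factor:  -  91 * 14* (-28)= 2^3*7^3*13^1 =35672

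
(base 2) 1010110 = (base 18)4e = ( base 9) 105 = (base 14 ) 62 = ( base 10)86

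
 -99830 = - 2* 49915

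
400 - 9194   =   - 8794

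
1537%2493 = 1537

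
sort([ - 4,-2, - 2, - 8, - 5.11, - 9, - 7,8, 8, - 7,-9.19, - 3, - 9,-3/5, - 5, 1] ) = [ - 9.19,  -  9, - 9, - 8, - 7, - 7, - 5.11, - 5, - 4, - 3 , - 2, - 2, - 3/5, 1,8, 8]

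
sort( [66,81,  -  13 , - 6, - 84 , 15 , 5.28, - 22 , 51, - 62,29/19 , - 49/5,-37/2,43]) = [ - 84, - 62 ,- 22 , - 37/2,-13, - 49/5,-6, 29/19,5.28, 15,43, 51 , 66 , 81 ] 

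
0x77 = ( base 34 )3h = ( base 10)119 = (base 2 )1110111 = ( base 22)59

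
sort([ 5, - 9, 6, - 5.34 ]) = [  -  9, - 5.34, 5,6 ] 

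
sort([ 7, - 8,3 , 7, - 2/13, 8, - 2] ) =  [-8,-2, - 2/13, 3, 7, 7, 8 ] 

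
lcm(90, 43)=3870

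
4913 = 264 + 4649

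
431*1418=611158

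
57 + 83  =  140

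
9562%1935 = 1822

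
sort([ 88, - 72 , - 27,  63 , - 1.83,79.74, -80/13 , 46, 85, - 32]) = [ - 72, - 32, - 27, - 80/13, - 1.83,46,  63,  79.74, 85, 88]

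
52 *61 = 3172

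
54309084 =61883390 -7574306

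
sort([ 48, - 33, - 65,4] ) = [ - 65, - 33,4, 48 ] 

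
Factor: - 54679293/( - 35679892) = 2^( - 2)* 3^4*17^1 * 1093^( -1)*8161^( - 1 )  *  39709^1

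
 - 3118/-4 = 779 + 1/2 =779.50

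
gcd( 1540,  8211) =7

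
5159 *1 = 5159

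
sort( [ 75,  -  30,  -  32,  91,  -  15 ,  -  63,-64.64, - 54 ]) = [ - 64.64 ,- 63, - 54 , - 32, - 30, - 15, 75 , 91]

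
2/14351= 2/14351 = 0.00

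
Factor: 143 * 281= 40183 = 11^1*13^1*281^1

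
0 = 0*7834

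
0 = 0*7511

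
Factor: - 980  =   - 2^2 * 5^1*7^2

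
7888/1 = 7888 = 7888.00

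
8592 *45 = 386640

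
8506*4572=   38889432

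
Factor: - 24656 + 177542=2^1*3^1*83^1*307^1= 152886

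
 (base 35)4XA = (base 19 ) gf4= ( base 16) 17B1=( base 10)6065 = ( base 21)DFH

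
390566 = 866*451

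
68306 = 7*9758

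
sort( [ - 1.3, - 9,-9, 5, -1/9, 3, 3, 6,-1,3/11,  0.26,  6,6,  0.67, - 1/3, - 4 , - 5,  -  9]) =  [ - 9, - 9, - 9, - 5, - 4, - 1.3, - 1, - 1/3, - 1/9, 0.26, 3/11, 0.67,3,  3, 5,6,6,6]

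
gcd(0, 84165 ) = 84165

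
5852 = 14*418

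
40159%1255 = 1254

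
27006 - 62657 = - 35651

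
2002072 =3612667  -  1610595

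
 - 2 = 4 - 6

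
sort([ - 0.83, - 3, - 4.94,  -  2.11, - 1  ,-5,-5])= [-5,-5 , - 4.94, - 3, - 2.11, - 1,-0.83]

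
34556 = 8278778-8244222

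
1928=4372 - 2444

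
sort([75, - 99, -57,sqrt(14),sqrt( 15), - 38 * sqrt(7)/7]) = [ - 99, - 57,-38*sqrt( 7) /7,sqrt( 14 ),sqrt( 15),75]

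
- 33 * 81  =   - 2673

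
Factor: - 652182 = - 2^1*3^1*73^1*1489^1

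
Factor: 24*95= 2^3*3^1*5^1*19^1 = 2280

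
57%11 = 2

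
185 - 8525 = - 8340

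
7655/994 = 7655/994 = 7.70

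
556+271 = 827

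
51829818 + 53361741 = 105191559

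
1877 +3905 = 5782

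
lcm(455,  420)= 5460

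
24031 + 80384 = 104415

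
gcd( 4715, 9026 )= 1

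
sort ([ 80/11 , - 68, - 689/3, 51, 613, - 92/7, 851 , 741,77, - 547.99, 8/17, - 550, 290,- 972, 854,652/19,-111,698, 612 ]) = [- 972, - 550,  -  547.99, - 689/3, - 111, - 68, - 92/7,8/17, 80/11,652/19, 51, 77, 290, 612, 613, 698, 741,851, 854]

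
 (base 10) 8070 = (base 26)boa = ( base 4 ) 1332012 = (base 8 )17606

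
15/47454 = 5/15818  =  0.00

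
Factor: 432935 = 5^1*86587^1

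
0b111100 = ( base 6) 140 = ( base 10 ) 60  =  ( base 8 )74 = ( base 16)3c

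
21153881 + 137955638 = 159109519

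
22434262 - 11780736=10653526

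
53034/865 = 61+ 269/865 = 61.31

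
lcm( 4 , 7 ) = 28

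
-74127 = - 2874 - 71253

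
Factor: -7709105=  - 5^1*1541821^1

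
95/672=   95/672 = 0.14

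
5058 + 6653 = 11711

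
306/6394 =153/3197  =  0.05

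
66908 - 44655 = 22253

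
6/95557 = 6/95557 = 0.00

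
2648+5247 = 7895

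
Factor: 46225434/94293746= 3^1 * 53^1 * 61^1*2383^1*47146873^ ( - 1) = 23112717/47146873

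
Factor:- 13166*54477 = -717244182 = - 2^1*3^2*29^1*227^1*6053^1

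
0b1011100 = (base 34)2o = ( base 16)5c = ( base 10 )92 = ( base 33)2Q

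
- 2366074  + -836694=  - 3202768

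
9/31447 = 9/31447 = 0.00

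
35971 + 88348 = 124319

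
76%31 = 14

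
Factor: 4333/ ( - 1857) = - 3^( - 1 )*7^1 =-7/3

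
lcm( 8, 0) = 0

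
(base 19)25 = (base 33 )1a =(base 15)2d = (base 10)43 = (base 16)2b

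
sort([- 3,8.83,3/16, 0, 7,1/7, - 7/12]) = [ - 3, -7/12,0, 1/7,3/16,7,8.83]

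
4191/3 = 1397 = 1397.00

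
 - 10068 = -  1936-8132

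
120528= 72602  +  47926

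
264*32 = 8448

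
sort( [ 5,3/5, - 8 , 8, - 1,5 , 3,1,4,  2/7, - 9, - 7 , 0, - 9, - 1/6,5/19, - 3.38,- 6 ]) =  [ - 9,-9, - 8, - 7, - 6,- 3.38,  -  1, - 1/6,0,5/19,2/7,3/5,1,3,4,5,5, 8]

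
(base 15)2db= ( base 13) 3b6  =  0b1010010000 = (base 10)656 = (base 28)nc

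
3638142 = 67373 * 54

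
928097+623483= 1551580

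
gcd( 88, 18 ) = 2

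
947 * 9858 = 9335526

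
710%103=92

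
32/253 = 32/253  =  0.13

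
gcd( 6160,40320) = 560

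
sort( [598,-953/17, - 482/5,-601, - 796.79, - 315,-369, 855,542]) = [- 796.79, - 601, - 369, -315 , - 482/5, - 953/17 , 542, 598, 855 ]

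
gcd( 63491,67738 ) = 1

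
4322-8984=-4662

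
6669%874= 551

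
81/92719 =81/92719 = 0.00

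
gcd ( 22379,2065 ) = 7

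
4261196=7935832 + -3674636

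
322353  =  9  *35817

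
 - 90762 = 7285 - 98047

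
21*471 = 9891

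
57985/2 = 57985/2 = 28992.50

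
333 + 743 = 1076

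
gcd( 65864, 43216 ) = 8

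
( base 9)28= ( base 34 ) Q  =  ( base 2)11010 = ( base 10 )26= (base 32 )q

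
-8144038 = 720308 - 8864346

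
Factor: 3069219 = 3^1 * 41^1*24953^1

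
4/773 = 4/773 =0.01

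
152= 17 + 135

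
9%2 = 1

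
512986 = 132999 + 379987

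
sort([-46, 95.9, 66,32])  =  [-46,32 , 66,95.9]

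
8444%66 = 62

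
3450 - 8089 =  - 4639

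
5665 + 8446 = 14111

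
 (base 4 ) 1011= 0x45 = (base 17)41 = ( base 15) 49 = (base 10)69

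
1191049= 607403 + 583646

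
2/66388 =1/33194 = 0.00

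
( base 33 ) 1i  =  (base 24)23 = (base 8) 63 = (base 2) 110011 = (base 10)51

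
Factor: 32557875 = 3^1 * 5^3 * 7^1*79^1 * 157^1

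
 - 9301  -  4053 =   -  13354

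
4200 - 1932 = 2268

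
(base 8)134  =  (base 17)57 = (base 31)2U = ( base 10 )92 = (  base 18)52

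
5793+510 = 6303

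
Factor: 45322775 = 5^2 *31^1 * 58481^1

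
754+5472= 6226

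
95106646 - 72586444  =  22520202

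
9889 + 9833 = 19722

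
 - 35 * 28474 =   -  996590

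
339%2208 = 339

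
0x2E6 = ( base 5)10432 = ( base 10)742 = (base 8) 1346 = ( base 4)23212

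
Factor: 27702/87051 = 9234/29017 = 2^1*3^5 * 19^1*29017^( - 1)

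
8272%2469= 865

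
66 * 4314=284724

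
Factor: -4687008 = - 2^5 * 3^1  *  48823^1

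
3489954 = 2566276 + 923678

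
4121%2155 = 1966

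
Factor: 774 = 2^1*3^2* 43^1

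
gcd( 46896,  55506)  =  6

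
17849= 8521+9328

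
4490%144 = 26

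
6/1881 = 2/627= 0.00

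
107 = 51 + 56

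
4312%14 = 0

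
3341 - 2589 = 752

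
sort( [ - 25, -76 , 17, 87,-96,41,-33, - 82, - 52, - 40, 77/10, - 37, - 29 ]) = [ - 96, - 82, - 76, - 52, - 40, - 37, - 33,- 29, - 25,  77/10,17,41,87 ] 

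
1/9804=1/9804 = 0.00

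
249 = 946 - 697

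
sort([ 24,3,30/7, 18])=[3,30/7,18, 24 ]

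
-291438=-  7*41634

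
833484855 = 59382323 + 774102532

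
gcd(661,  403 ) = 1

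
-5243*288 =-1509984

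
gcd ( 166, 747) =83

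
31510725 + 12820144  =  44330869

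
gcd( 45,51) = 3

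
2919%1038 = 843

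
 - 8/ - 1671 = 8/1671 = 0.00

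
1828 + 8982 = 10810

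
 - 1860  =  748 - 2608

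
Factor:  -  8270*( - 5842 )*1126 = 2^3*5^1*23^1*127^1*563^1*827^1 = 54400820840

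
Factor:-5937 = -3^1*1979^1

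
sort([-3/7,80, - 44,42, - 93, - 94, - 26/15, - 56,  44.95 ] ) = [-94,- 93, -56, - 44,- 26/15, - 3/7, 42, 44.95,80] 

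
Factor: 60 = 2^2*3^1*5^1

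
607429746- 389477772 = 217951974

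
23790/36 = 3965/6 = 660.83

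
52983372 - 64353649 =-11370277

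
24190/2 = 12095=12095.00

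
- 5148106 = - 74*69569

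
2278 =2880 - 602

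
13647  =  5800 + 7847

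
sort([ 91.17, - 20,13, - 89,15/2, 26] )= [-89, - 20, 15/2,13,26,91.17 ]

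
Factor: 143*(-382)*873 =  - 47688498 = - 2^1 *3^2*11^1*13^1*97^1*191^1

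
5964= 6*994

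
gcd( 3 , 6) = 3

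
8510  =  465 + 8045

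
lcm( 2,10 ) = 10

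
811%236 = 103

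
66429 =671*99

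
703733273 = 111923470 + 591809803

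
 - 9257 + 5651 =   -  3606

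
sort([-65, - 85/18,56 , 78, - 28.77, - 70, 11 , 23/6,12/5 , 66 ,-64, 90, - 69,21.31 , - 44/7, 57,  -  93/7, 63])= [  -  70, - 69, - 65, - 64, - 28.77 , - 93/7  , -44/7 ,-85/18,12/5,  23/6,11,21.31  ,  56,57,63,  66,78,90]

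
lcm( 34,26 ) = 442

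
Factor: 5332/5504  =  31/32 = 2^(-5) * 31^1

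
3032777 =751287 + 2281490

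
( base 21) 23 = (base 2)101101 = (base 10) 45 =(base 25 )1k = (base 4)231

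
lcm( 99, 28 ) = 2772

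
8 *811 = 6488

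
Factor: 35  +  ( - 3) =32 =2^5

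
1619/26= 62 + 7/26 = 62.27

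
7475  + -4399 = 3076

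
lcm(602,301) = 602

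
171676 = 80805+90871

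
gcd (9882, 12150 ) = 162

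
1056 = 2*528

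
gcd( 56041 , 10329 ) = 1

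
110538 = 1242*89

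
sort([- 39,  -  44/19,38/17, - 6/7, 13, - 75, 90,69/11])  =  [ - 75, -39, - 44/19, - 6/7, 38/17,69/11, 13, 90]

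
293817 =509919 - 216102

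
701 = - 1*( - 701) 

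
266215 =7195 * 37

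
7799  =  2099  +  5700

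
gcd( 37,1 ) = 1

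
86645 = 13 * 6665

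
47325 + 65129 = 112454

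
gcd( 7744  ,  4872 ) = 8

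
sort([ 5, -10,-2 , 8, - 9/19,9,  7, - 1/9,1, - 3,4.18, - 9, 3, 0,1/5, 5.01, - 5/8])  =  [ - 10 , - 9, - 3,  -  2 , - 5/8,-9/19, - 1/9,0,1/5 , 1, 3, 4.18,5, 5.01, 7, 8, 9 ] 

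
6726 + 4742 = 11468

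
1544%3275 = 1544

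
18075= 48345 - 30270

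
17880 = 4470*4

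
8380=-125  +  8505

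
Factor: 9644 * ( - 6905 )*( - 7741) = 515487278620 = 2^2* 5^1*1381^1*2411^1 *7741^1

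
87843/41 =2142 + 21/41 =2142.51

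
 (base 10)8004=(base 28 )a5o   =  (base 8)17504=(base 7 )32223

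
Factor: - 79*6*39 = - 2^1 * 3^2  *13^1*79^1 = - 18486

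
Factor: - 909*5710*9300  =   - 48270627000 = -2^3*3^3*5^3*31^1*101^1 *571^1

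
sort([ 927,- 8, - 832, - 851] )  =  [ -851, - 832, - 8, 927]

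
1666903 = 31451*53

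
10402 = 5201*2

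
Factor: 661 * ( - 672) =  - 2^5*3^1*7^1*661^1  =  - 444192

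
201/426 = 67/142 = 0.47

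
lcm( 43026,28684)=86052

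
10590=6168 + 4422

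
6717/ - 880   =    -  6717/880 = -7.63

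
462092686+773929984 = 1236022670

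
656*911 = 597616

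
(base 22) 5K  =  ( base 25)55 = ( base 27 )4M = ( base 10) 130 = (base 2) 10000010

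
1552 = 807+745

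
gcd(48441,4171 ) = 1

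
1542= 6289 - 4747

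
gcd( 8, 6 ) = 2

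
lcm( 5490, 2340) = 142740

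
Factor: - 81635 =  - 5^1*29^1 * 563^1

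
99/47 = 99/47  =  2.11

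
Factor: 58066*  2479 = 143945614= 2^1*37^1*67^1 * 29033^1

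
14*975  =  13650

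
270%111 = 48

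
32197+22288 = 54485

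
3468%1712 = 44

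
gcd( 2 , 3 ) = 1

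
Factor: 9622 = 2^1*17^1*283^1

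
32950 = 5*6590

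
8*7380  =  59040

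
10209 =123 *83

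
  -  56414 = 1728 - 58142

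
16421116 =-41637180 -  - 58058296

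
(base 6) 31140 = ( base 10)4164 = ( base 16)1044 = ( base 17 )e6g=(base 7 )15066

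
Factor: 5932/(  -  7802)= - 2^1*47^( - 1)*83^(-1) * 1483^1 = - 2966/3901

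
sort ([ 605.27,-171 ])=[ - 171,605.27 ] 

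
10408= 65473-55065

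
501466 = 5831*86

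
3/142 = 3/142 = 0.02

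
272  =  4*68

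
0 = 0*299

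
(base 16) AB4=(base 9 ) 3674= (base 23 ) 543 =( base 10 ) 2740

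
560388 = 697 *804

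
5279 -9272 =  - 3993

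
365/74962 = 365/74962 = 0.00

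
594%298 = 296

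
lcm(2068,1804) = 84788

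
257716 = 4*64429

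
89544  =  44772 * 2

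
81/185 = 81/185 = 0.44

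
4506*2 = 9012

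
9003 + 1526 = 10529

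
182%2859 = 182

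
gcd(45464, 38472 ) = 8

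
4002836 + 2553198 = 6556034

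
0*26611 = 0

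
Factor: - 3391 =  - 3391^1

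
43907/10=4390+7/10 = 4390.70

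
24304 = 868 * 28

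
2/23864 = 1/11932 = 0.00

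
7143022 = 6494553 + 648469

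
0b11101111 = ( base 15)10e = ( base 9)285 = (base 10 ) 239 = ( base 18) d5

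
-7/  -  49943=7/49943 = 0.00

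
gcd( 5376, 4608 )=768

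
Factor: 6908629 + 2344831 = 2^2*5^1 * 462673^1 = 9253460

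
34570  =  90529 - 55959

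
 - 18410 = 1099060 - 1117470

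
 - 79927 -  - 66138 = - 13789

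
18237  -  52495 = -34258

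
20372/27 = 754+ 14/27 = 754.52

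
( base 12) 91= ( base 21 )54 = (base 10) 109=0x6D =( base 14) 7B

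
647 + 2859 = 3506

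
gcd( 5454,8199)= 9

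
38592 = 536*72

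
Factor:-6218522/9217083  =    -  2^1*3^( - 1)*103^1*199^(  -  1)*15439^ ( -1)*30187^1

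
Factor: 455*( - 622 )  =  -2^1*5^1*  7^1*13^1*311^1  =  - 283010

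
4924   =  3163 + 1761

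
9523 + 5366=14889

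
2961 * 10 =29610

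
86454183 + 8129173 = 94583356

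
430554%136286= 21696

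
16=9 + 7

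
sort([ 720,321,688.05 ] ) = [ 321, 688.05, 720] 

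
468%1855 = 468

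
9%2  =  1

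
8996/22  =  408+10/11=408.91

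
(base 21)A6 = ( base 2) 11011000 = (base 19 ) B7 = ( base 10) 216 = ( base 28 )7k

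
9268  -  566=8702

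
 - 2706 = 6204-8910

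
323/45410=17/2390= 0.01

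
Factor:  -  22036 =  - 2^2*7^1*787^1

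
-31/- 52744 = 31/52744 = 0.00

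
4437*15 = 66555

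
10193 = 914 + 9279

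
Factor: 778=2^1*389^1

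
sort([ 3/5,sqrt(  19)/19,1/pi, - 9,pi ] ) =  [ - 9,sqrt (19 ) /19,1/pi,  3/5, pi] 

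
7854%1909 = 218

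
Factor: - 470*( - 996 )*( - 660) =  - 2^5*3^2*5^2 * 11^1*47^1 * 83^1= - 308959200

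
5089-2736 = 2353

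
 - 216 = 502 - 718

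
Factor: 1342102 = 2^1* 577^1 * 1163^1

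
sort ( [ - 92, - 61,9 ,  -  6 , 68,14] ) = [ - 92, - 61, - 6,9,14,  68]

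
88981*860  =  76523660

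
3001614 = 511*5874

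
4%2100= 4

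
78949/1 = 78949 = 78949.00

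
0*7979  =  0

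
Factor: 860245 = 5^1 * 172049^1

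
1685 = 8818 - 7133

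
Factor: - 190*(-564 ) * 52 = 2^5*3^1*5^1*13^1 * 19^1*47^1 =5572320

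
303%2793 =303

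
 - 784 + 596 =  - 188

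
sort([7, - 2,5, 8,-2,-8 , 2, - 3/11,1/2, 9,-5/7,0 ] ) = [-8, - 2, - 2, -5/7 ,  -  3/11,0,1/2,2 , 5,  7, 8, 9 ] 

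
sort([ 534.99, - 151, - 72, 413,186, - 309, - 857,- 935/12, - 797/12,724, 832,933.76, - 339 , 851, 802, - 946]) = [ - 946, - 857,  -  339, - 309,  -  151, - 935/12, - 72 , - 797/12, 186,413,534.99, 724, 802,832, 851,933.76 ] 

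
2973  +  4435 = 7408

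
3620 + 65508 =69128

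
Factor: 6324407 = 29^1 *218083^1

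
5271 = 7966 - 2695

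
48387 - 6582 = 41805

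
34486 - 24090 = 10396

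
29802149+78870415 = 108672564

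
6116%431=82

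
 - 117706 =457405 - 575111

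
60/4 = 15  =  15.00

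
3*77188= 231564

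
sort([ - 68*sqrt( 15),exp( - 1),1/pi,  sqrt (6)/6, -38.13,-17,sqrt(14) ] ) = [ - 68*sqrt( 15),-38.13,-17,1/pi, exp( - 1 ),sqrt(6)/6 , sqrt(14)]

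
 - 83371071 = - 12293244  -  71077827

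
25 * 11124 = 278100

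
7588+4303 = 11891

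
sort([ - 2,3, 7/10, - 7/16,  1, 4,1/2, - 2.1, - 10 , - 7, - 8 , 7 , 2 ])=[ -10,-8,  -  7, - 2.1 , - 2,-7/16, 1/2, 7/10, 1,2,3,4 , 7 ] 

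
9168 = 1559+7609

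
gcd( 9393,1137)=3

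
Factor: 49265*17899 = 881794235=5^1*7^1*59^1*167^1*2557^1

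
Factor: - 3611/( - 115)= 157/5= 5^( - 1 )*157^1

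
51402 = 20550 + 30852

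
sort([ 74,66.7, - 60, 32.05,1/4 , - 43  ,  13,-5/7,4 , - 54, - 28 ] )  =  [ - 60, - 54,- 43, - 28, - 5/7,1/4,  4 , 13, 32.05,66.7,74 ] 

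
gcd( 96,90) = 6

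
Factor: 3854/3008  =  41/32 = 2^( - 5) * 41^1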